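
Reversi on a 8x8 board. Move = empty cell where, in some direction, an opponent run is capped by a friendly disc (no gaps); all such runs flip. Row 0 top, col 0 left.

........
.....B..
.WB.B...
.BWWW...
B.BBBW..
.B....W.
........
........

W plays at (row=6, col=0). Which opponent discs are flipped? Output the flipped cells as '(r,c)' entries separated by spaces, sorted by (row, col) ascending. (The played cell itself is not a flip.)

Dir NW: edge -> no flip
Dir N: first cell '.' (not opp) -> no flip
Dir NE: opp run (5,1) (4,2) capped by W -> flip
Dir W: edge -> no flip
Dir E: first cell '.' (not opp) -> no flip
Dir SW: edge -> no flip
Dir S: first cell '.' (not opp) -> no flip
Dir SE: first cell '.' (not opp) -> no flip

Answer: (4,2) (5,1)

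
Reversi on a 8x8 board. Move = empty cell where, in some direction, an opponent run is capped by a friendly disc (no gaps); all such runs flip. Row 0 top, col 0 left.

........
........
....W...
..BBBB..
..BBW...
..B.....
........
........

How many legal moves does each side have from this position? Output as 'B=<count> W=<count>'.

-- B to move --
(1,3): flips 1 -> legal
(1,4): flips 1 -> legal
(1,5): flips 1 -> legal
(2,3): no bracket -> illegal
(2,5): no bracket -> illegal
(4,5): flips 1 -> legal
(5,3): flips 1 -> legal
(5,4): flips 1 -> legal
(5,5): flips 1 -> legal
B mobility = 7
-- W to move --
(2,1): no bracket -> illegal
(2,2): flips 1 -> legal
(2,3): no bracket -> illegal
(2,5): no bracket -> illegal
(2,6): flips 1 -> legal
(3,1): no bracket -> illegal
(3,6): no bracket -> illegal
(4,1): flips 2 -> legal
(4,5): no bracket -> illegal
(4,6): flips 1 -> legal
(5,1): flips 2 -> legal
(5,3): no bracket -> illegal
(5,4): no bracket -> illegal
(6,1): no bracket -> illegal
(6,2): no bracket -> illegal
(6,3): no bracket -> illegal
W mobility = 5

Answer: B=7 W=5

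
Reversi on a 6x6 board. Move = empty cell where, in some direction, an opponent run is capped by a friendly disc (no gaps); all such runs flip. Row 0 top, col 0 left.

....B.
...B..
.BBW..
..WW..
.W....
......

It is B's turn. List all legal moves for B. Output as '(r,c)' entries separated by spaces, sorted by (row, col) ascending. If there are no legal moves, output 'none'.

(1,2): no bracket -> illegal
(1,4): no bracket -> illegal
(2,4): flips 1 -> legal
(3,0): no bracket -> illegal
(3,1): no bracket -> illegal
(3,4): no bracket -> illegal
(4,0): no bracket -> illegal
(4,2): flips 1 -> legal
(4,3): flips 3 -> legal
(4,4): flips 1 -> legal
(5,0): no bracket -> illegal
(5,1): no bracket -> illegal
(5,2): no bracket -> illegal

Answer: (2,4) (4,2) (4,3) (4,4)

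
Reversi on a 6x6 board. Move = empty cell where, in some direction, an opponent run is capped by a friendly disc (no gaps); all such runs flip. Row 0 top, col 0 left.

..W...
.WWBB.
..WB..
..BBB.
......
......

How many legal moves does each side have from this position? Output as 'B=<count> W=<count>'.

-- B to move --
(0,0): flips 2 -> legal
(0,1): flips 1 -> legal
(0,3): no bracket -> illegal
(1,0): flips 2 -> legal
(2,0): no bracket -> illegal
(2,1): flips 1 -> legal
(3,1): flips 1 -> legal
B mobility = 5
-- W to move --
(0,3): no bracket -> illegal
(0,4): flips 1 -> legal
(0,5): no bracket -> illegal
(1,5): flips 2 -> legal
(2,1): no bracket -> illegal
(2,4): flips 2 -> legal
(2,5): no bracket -> illegal
(3,1): no bracket -> illegal
(3,5): no bracket -> illegal
(4,1): no bracket -> illegal
(4,2): flips 1 -> legal
(4,3): no bracket -> illegal
(4,4): flips 1 -> legal
(4,5): flips 2 -> legal
W mobility = 6

Answer: B=5 W=6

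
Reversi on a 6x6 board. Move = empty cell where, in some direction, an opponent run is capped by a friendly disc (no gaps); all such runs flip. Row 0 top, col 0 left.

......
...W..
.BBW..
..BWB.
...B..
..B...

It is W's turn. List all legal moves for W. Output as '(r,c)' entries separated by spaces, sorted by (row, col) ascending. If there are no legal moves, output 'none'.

(1,0): no bracket -> illegal
(1,1): flips 1 -> legal
(1,2): no bracket -> illegal
(2,0): flips 2 -> legal
(2,4): no bracket -> illegal
(2,5): no bracket -> illegal
(3,0): no bracket -> illegal
(3,1): flips 2 -> legal
(3,5): flips 1 -> legal
(4,1): flips 1 -> legal
(4,2): no bracket -> illegal
(4,4): no bracket -> illegal
(4,5): flips 1 -> legal
(5,1): no bracket -> illegal
(5,3): flips 1 -> legal
(5,4): no bracket -> illegal

Answer: (1,1) (2,0) (3,1) (3,5) (4,1) (4,5) (5,3)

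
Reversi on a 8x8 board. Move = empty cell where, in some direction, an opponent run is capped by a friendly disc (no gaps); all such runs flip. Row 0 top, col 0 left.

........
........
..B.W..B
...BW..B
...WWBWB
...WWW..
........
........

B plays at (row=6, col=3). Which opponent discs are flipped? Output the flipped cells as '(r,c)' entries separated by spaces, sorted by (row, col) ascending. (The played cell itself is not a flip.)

Dir NW: first cell '.' (not opp) -> no flip
Dir N: opp run (5,3) (4,3) capped by B -> flip
Dir NE: opp run (5,4) capped by B -> flip
Dir W: first cell '.' (not opp) -> no flip
Dir E: first cell '.' (not opp) -> no flip
Dir SW: first cell '.' (not opp) -> no flip
Dir S: first cell '.' (not opp) -> no flip
Dir SE: first cell '.' (not opp) -> no flip

Answer: (4,3) (5,3) (5,4)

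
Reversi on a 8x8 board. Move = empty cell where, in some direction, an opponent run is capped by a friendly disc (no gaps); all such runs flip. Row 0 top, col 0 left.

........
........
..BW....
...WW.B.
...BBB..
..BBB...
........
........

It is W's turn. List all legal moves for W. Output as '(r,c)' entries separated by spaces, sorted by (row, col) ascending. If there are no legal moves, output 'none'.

(1,1): flips 1 -> legal
(1,2): no bracket -> illegal
(1,3): no bracket -> illegal
(2,1): flips 1 -> legal
(2,5): no bracket -> illegal
(2,6): no bracket -> illegal
(2,7): no bracket -> illegal
(3,1): no bracket -> illegal
(3,2): no bracket -> illegal
(3,5): no bracket -> illegal
(3,7): no bracket -> illegal
(4,1): no bracket -> illegal
(4,2): no bracket -> illegal
(4,6): no bracket -> illegal
(4,7): no bracket -> illegal
(5,1): no bracket -> illegal
(5,5): flips 1 -> legal
(5,6): flips 1 -> legal
(6,1): flips 2 -> legal
(6,2): no bracket -> illegal
(6,3): flips 2 -> legal
(6,4): flips 2 -> legal
(6,5): no bracket -> illegal

Answer: (1,1) (2,1) (5,5) (5,6) (6,1) (6,3) (6,4)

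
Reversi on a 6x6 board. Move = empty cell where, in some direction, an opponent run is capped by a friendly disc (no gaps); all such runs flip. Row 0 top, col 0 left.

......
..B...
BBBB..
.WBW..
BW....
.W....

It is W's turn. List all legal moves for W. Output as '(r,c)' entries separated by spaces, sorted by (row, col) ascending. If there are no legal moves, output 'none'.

(0,1): no bracket -> illegal
(0,2): no bracket -> illegal
(0,3): no bracket -> illegal
(1,0): no bracket -> illegal
(1,1): flips 2 -> legal
(1,3): flips 2 -> legal
(1,4): flips 2 -> legal
(2,4): no bracket -> illegal
(3,0): no bracket -> illegal
(3,4): no bracket -> illegal
(4,2): no bracket -> illegal
(4,3): no bracket -> illegal
(5,0): no bracket -> illegal

Answer: (1,1) (1,3) (1,4)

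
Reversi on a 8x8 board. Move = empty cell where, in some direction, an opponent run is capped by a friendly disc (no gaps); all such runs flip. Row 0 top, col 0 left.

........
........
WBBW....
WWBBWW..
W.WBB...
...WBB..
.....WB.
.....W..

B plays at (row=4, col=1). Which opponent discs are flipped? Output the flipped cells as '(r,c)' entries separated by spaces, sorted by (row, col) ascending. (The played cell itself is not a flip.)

Answer: (3,1) (4,2)

Derivation:
Dir NW: opp run (3,0), next=edge -> no flip
Dir N: opp run (3,1) capped by B -> flip
Dir NE: first cell 'B' (not opp) -> no flip
Dir W: opp run (4,0), next=edge -> no flip
Dir E: opp run (4,2) capped by B -> flip
Dir SW: first cell '.' (not opp) -> no flip
Dir S: first cell '.' (not opp) -> no flip
Dir SE: first cell '.' (not opp) -> no flip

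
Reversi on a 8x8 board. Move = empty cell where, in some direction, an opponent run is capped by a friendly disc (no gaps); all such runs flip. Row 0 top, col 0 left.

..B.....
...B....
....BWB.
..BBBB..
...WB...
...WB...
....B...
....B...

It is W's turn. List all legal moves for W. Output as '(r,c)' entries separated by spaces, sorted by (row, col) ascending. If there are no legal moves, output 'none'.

Answer: (1,7) (2,1) (2,3) (2,7) (4,5) (5,5) (6,5) (7,5)

Derivation:
(0,1): no bracket -> illegal
(0,3): no bracket -> illegal
(0,4): no bracket -> illegal
(1,1): no bracket -> illegal
(1,2): no bracket -> illegal
(1,4): no bracket -> illegal
(1,5): no bracket -> illegal
(1,6): no bracket -> illegal
(1,7): flips 3 -> legal
(2,1): flips 1 -> legal
(2,2): no bracket -> illegal
(2,3): flips 2 -> legal
(2,7): flips 1 -> legal
(3,1): no bracket -> illegal
(3,6): no bracket -> illegal
(3,7): no bracket -> illegal
(4,1): no bracket -> illegal
(4,2): no bracket -> illegal
(4,5): flips 2 -> legal
(4,6): no bracket -> illegal
(5,5): flips 1 -> legal
(6,3): no bracket -> illegal
(6,5): flips 1 -> legal
(7,3): no bracket -> illegal
(7,5): flips 1 -> legal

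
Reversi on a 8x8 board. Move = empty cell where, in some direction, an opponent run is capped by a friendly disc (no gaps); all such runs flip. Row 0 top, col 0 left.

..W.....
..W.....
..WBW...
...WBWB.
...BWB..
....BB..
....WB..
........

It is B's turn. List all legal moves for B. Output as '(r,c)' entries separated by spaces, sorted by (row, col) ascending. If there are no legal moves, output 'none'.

Answer: (0,1) (1,1) (1,4) (2,1) (2,5) (3,2) (6,3) (7,3) (7,4)

Derivation:
(0,1): flips 1 -> legal
(0,3): no bracket -> illegal
(1,1): flips 3 -> legal
(1,3): no bracket -> illegal
(1,4): flips 1 -> legal
(1,5): no bracket -> illegal
(2,1): flips 1 -> legal
(2,5): flips 2 -> legal
(2,6): no bracket -> illegal
(3,1): no bracket -> illegal
(3,2): flips 1 -> legal
(4,2): no bracket -> illegal
(4,6): no bracket -> illegal
(5,3): no bracket -> illegal
(6,3): flips 1 -> legal
(7,3): flips 1 -> legal
(7,4): flips 1 -> legal
(7,5): no bracket -> illegal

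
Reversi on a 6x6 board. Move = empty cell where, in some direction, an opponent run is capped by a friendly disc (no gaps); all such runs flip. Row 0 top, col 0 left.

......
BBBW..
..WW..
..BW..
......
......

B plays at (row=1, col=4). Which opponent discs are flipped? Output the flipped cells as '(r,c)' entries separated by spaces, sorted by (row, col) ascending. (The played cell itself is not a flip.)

Dir NW: first cell '.' (not opp) -> no flip
Dir N: first cell '.' (not opp) -> no flip
Dir NE: first cell '.' (not opp) -> no flip
Dir W: opp run (1,3) capped by B -> flip
Dir E: first cell '.' (not opp) -> no flip
Dir SW: opp run (2,3) capped by B -> flip
Dir S: first cell '.' (not opp) -> no flip
Dir SE: first cell '.' (not opp) -> no flip

Answer: (1,3) (2,3)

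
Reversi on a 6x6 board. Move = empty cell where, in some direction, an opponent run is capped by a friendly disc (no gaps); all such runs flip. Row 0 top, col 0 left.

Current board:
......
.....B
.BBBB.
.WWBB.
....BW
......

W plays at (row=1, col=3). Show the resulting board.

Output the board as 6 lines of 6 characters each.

Answer: ......
...W.B
.BWBB.
.WWBB.
....BW
......

Derivation:
Place W at (1,3); scan 8 dirs for brackets.
Dir NW: first cell '.' (not opp) -> no flip
Dir N: first cell '.' (not opp) -> no flip
Dir NE: first cell '.' (not opp) -> no flip
Dir W: first cell '.' (not opp) -> no flip
Dir E: first cell '.' (not opp) -> no flip
Dir SW: opp run (2,2) capped by W -> flip
Dir S: opp run (2,3) (3,3), next='.' -> no flip
Dir SE: opp run (2,4), next='.' -> no flip
All flips: (2,2)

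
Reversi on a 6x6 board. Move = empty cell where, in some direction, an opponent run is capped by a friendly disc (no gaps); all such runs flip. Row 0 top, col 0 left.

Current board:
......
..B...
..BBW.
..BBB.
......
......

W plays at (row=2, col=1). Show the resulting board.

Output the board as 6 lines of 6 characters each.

Place W at (2,1); scan 8 dirs for brackets.
Dir NW: first cell '.' (not opp) -> no flip
Dir N: first cell '.' (not opp) -> no flip
Dir NE: opp run (1,2), next='.' -> no flip
Dir W: first cell '.' (not opp) -> no flip
Dir E: opp run (2,2) (2,3) capped by W -> flip
Dir SW: first cell '.' (not opp) -> no flip
Dir S: first cell '.' (not opp) -> no flip
Dir SE: opp run (3,2), next='.' -> no flip
All flips: (2,2) (2,3)

Answer: ......
..B...
.WWWW.
..BBB.
......
......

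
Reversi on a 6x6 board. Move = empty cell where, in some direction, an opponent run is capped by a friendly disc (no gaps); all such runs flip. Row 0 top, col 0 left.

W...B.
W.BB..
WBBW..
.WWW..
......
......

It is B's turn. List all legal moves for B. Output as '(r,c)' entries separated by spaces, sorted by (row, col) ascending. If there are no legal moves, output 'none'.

Answer: (2,4) (3,4) (4,0) (4,1) (4,2) (4,3) (4,4)

Derivation:
(0,1): no bracket -> illegal
(1,1): no bracket -> illegal
(1,4): no bracket -> illegal
(2,4): flips 1 -> legal
(3,0): no bracket -> illegal
(3,4): flips 1 -> legal
(4,0): flips 1 -> legal
(4,1): flips 1 -> legal
(4,2): flips 1 -> legal
(4,3): flips 3 -> legal
(4,4): flips 1 -> legal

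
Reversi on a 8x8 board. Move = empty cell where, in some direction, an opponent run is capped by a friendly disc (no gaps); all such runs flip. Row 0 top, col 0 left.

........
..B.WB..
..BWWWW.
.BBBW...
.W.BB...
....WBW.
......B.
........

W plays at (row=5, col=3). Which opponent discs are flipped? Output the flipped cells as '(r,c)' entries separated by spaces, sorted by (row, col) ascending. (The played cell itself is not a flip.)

Answer: (3,3) (4,3)

Derivation:
Dir NW: first cell '.' (not opp) -> no flip
Dir N: opp run (4,3) (3,3) capped by W -> flip
Dir NE: opp run (4,4), next='.' -> no flip
Dir W: first cell '.' (not opp) -> no flip
Dir E: first cell 'W' (not opp) -> no flip
Dir SW: first cell '.' (not opp) -> no flip
Dir S: first cell '.' (not opp) -> no flip
Dir SE: first cell '.' (not opp) -> no flip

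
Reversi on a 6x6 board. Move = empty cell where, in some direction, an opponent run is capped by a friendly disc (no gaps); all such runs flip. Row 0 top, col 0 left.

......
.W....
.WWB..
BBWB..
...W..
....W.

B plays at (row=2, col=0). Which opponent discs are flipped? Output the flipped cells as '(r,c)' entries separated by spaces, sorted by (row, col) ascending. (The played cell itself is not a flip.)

Answer: (2,1) (2,2)

Derivation:
Dir NW: edge -> no flip
Dir N: first cell '.' (not opp) -> no flip
Dir NE: opp run (1,1), next='.' -> no flip
Dir W: edge -> no flip
Dir E: opp run (2,1) (2,2) capped by B -> flip
Dir SW: edge -> no flip
Dir S: first cell 'B' (not opp) -> no flip
Dir SE: first cell 'B' (not opp) -> no flip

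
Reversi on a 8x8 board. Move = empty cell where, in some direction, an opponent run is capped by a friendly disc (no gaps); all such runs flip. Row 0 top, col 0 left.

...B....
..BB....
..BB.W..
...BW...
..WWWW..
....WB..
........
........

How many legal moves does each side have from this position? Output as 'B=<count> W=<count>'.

Answer: B=4 W=7

Derivation:
-- B to move --
(1,4): no bracket -> illegal
(1,5): no bracket -> illegal
(1,6): no bracket -> illegal
(2,4): no bracket -> illegal
(2,6): no bracket -> illegal
(3,1): no bracket -> illegal
(3,2): no bracket -> illegal
(3,5): flips 2 -> legal
(3,6): no bracket -> illegal
(4,1): no bracket -> illegal
(4,6): no bracket -> illegal
(5,1): flips 1 -> legal
(5,2): no bracket -> illegal
(5,3): flips 2 -> legal
(5,6): flips 2 -> legal
(6,3): no bracket -> illegal
(6,4): no bracket -> illegal
(6,5): no bracket -> illegal
B mobility = 4
-- W to move --
(0,1): flips 2 -> legal
(0,2): no bracket -> illegal
(0,4): no bracket -> illegal
(1,1): flips 2 -> legal
(1,4): no bracket -> illegal
(2,1): no bracket -> illegal
(2,4): flips 1 -> legal
(3,1): no bracket -> illegal
(3,2): flips 1 -> legal
(4,6): no bracket -> illegal
(5,6): flips 1 -> legal
(6,4): no bracket -> illegal
(6,5): flips 1 -> legal
(6,6): flips 1 -> legal
W mobility = 7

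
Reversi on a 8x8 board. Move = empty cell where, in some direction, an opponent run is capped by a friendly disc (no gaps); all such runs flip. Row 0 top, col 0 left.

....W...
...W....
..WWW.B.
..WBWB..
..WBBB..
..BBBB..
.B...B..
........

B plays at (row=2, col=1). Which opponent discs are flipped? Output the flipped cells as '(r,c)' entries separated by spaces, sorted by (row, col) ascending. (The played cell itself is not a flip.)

Answer: (3,2)

Derivation:
Dir NW: first cell '.' (not opp) -> no flip
Dir N: first cell '.' (not opp) -> no flip
Dir NE: first cell '.' (not opp) -> no flip
Dir W: first cell '.' (not opp) -> no flip
Dir E: opp run (2,2) (2,3) (2,4), next='.' -> no flip
Dir SW: first cell '.' (not opp) -> no flip
Dir S: first cell '.' (not opp) -> no flip
Dir SE: opp run (3,2) capped by B -> flip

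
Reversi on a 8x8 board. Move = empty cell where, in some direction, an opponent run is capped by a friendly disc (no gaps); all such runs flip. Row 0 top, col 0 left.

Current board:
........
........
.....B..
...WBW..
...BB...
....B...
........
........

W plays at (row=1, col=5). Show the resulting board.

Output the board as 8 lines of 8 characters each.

Answer: ........
.....W..
.....W..
...WBW..
...BB...
....B...
........
........

Derivation:
Place W at (1,5); scan 8 dirs for brackets.
Dir NW: first cell '.' (not opp) -> no flip
Dir N: first cell '.' (not opp) -> no flip
Dir NE: first cell '.' (not opp) -> no flip
Dir W: first cell '.' (not opp) -> no flip
Dir E: first cell '.' (not opp) -> no flip
Dir SW: first cell '.' (not opp) -> no flip
Dir S: opp run (2,5) capped by W -> flip
Dir SE: first cell '.' (not opp) -> no flip
All flips: (2,5)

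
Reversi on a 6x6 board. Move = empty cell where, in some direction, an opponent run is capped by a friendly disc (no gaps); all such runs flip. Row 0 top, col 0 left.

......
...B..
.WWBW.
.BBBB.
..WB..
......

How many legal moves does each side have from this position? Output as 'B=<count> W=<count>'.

-- B to move --
(1,0): flips 1 -> legal
(1,1): flips 2 -> legal
(1,2): flips 1 -> legal
(1,4): flips 1 -> legal
(1,5): flips 1 -> legal
(2,0): flips 2 -> legal
(2,5): flips 1 -> legal
(3,0): no bracket -> illegal
(3,5): flips 1 -> legal
(4,1): flips 1 -> legal
(5,1): flips 1 -> legal
(5,2): flips 1 -> legal
(5,3): flips 1 -> legal
B mobility = 12
-- W to move --
(0,2): flips 1 -> legal
(0,3): no bracket -> illegal
(0,4): flips 1 -> legal
(1,2): no bracket -> illegal
(1,4): no bracket -> illegal
(2,0): flips 1 -> legal
(2,5): no bracket -> illegal
(3,0): no bracket -> illegal
(3,5): no bracket -> illegal
(4,0): flips 1 -> legal
(4,1): flips 1 -> legal
(4,4): flips 3 -> legal
(4,5): no bracket -> illegal
(5,2): no bracket -> illegal
(5,3): no bracket -> illegal
(5,4): flips 2 -> legal
W mobility = 7

Answer: B=12 W=7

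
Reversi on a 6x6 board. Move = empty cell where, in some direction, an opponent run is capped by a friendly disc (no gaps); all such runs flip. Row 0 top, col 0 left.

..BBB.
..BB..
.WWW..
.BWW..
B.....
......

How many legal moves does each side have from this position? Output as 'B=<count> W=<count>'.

-- B to move --
(1,0): no bracket -> illegal
(1,1): flips 1 -> legal
(1,4): no bracket -> illegal
(2,0): no bracket -> illegal
(2,4): no bracket -> illegal
(3,0): flips 1 -> legal
(3,4): flips 3 -> legal
(4,1): no bracket -> illegal
(4,2): flips 2 -> legal
(4,3): flips 2 -> legal
(4,4): no bracket -> illegal
B mobility = 5
-- W to move --
(0,1): flips 1 -> legal
(0,5): no bracket -> illegal
(1,1): no bracket -> illegal
(1,4): no bracket -> illegal
(1,5): no bracket -> illegal
(2,0): no bracket -> illegal
(2,4): no bracket -> illegal
(3,0): flips 1 -> legal
(4,1): flips 1 -> legal
(4,2): no bracket -> illegal
(5,0): no bracket -> illegal
(5,1): no bracket -> illegal
W mobility = 3

Answer: B=5 W=3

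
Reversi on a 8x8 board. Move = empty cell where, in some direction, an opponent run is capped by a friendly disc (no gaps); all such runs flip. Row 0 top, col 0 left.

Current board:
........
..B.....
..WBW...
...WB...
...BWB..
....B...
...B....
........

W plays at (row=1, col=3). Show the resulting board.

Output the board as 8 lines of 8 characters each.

Answer: ........
..BW....
..WWW...
...WB...
...BWB..
....B...
...B....
........

Derivation:
Place W at (1,3); scan 8 dirs for brackets.
Dir NW: first cell '.' (not opp) -> no flip
Dir N: first cell '.' (not opp) -> no flip
Dir NE: first cell '.' (not opp) -> no flip
Dir W: opp run (1,2), next='.' -> no flip
Dir E: first cell '.' (not opp) -> no flip
Dir SW: first cell 'W' (not opp) -> no flip
Dir S: opp run (2,3) capped by W -> flip
Dir SE: first cell 'W' (not opp) -> no flip
All flips: (2,3)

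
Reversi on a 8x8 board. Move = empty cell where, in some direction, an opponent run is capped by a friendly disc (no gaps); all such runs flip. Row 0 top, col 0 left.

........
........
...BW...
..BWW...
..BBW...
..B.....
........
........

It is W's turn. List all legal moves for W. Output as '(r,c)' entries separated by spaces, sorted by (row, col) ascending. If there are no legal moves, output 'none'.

(1,2): flips 1 -> legal
(1,3): flips 1 -> legal
(1,4): no bracket -> illegal
(2,1): no bracket -> illegal
(2,2): flips 1 -> legal
(3,1): flips 1 -> legal
(4,1): flips 2 -> legal
(5,1): flips 1 -> legal
(5,3): flips 1 -> legal
(5,4): no bracket -> illegal
(6,1): flips 2 -> legal
(6,2): no bracket -> illegal
(6,3): no bracket -> illegal

Answer: (1,2) (1,3) (2,2) (3,1) (4,1) (5,1) (5,3) (6,1)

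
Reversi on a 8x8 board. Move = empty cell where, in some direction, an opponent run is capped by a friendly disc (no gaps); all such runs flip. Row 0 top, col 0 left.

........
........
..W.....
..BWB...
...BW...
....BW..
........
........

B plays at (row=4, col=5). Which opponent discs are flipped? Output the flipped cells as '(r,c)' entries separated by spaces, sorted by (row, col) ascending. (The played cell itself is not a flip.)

Answer: (4,4)

Derivation:
Dir NW: first cell 'B' (not opp) -> no flip
Dir N: first cell '.' (not opp) -> no flip
Dir NE: first cell '.' (not opp) -> no flip
Dir W: opp run (4,4) capped by B -> flip
Dir E: first cell '.' (not opp) -> no flip
Dir SW: first cell 'B' (not opp) -> no flip
Dir S: opp run (5,5), next='.' -> no flip
Dir SE: first cell '.' (not opp) -> no flip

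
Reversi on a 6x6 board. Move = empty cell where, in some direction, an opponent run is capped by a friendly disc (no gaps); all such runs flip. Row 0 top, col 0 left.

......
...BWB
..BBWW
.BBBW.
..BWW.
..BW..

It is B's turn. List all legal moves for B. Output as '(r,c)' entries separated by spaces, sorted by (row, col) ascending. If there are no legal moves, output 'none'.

Answer: (0,5) (3,5) (4,5) (5,4) (5,5)

Derivation:
(0,3): no bracket -> illegal
(0,4): no bracket -> illegal
(0,5): flips 1 -> legal
(3,5): flips 3 -> legal
(4,5): flips 3 -> legal
(5,4): flips 2 -> legal
(5,5): flips 1 -> legal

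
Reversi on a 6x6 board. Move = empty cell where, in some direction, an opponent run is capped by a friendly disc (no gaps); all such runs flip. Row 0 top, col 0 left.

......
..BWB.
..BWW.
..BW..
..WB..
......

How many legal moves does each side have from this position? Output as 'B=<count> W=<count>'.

Answer: B=7 W=11

Derivation:
-- B to move --
(0,2): no bracket -> illegal
(0,3): flips 3 -> legal
(0,4): flips 1 -> legal
(1,5): no bracket -> illegal
(2,5): flips 2 -> legal
(3,1): no bracket -> illegal
(3,4): flips 3 -> legal
(3,5): no bracket -> illegal
(4,1): flips 1 -> legal
(4,4): flips 1 -> legal
(5,1): no bracket -> illegal
(5,2): flips 1 -> legal
(5,3): no bracket -> illegal
B mobility = 7
-- W to move --
(0,1): flips 1 -> legal
(0,2): flips 3 -> legal
(0,3): no bracket -> illegal
(0,4): flips 1 -> legal
(0,5): flips 1 -> legal
(1,1): flips 2 -> legal
(1,5): flips 1 -> legal
(2,1): flips 1 -> legal
(2,5): no bracket -> illegal
(3,1): flips 2 -> legal
(3,4): no bracket -> illegal
(4,1): flips 1 -> legal
(4,4): flips 1 -> legal
(5,2): no bracket -> illegal
(5,3): flips 1 -> legal
(5,4): no bracket -> illegal
W mobility = 11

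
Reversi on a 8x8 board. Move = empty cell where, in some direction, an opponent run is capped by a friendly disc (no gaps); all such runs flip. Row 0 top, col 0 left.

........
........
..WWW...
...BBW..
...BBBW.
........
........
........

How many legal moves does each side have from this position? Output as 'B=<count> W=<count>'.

Answer: B=9 W=6

Derivation:
-- B to move --
(1,1): flips 1 -> legal
(1,2): flips 1 -> legal
(1,3): flips 1 -> legal
(1,4): flips 1 -> legal
(1,5): flips 1 -> legal
(2,1): no bracket -> illegal
(2,5): flips 1 -> legal
(2,6): flips 1 -> legal
(3,1): no bracket -> illegal
(3,2): no bracket -> illegal
(3,6): flips 1 -> legal
(3,7): no bracket -> illegal
(4,7): flips 1 -> legal
(5,5): no bracket -> illegal
(5,6): no bracket -> illegal
(5,7): no bracket -> illegal
B mobility = 9
-- W to move --
(2,5): no bracket -> illegal
(3,2): flips 2 -> legal
(3,6): no bracket -> illegal
(4,2): flips 4 -> legal
(5,2): no bracket -> illegal
(5,3): flips 3 -> legal
(5,4): flips 2 -> legal
(5,5): flips 3 -> legal
(5,6): flips 2 -> legal
W mobility = 6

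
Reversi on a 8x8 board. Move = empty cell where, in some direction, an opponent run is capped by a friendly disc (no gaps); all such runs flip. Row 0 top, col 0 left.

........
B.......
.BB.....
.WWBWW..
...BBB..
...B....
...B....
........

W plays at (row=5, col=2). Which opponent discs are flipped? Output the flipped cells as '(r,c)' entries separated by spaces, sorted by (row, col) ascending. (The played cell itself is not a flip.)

Answer: (4,3)

Derivation:
Dir NW: first cell '.' (not opp) -> no flip
Dir N: first cell '.' (not opp) -> no flip
Dir NE: opp run (4,3) capped by W -> flip
Dir W: first cell '.' (not opp) -> no flip
Dir E: opp run (5,3), next='.' -> no flip
Dir SW: first cell '.' (not opp) -> no flip
Dir S: first cell '.' (not opp) -> no flip
Dir SE: opp run (6,3), next='.' -> no flip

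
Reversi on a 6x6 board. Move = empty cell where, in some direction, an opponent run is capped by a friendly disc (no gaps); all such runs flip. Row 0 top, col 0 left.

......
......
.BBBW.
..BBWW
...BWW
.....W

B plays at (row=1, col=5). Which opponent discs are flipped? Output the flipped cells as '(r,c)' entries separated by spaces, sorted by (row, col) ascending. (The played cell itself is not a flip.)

Dir NW: first cell '.' (not opp) -> no flip
Dir N: first cell '.' (not opp) -> no flip
Dir NE: edge -> no flip
Dir W: first cell '.' (not opp) -> no flip
Dir E: edge -> no flip
Dir SW: opp run (2,4) capped by B -> flip
Dir S: first cell '.' (not opp) -> no flip
Dir SE: edge -> no flip

Answer: (2,4)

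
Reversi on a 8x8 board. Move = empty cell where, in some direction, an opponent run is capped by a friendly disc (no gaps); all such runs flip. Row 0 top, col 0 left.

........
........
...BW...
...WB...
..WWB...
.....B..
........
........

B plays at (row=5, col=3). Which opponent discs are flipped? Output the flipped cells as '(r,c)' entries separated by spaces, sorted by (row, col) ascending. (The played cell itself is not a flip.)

Answer: (3,3) (4,3)

Derivation:
Dir NW: opp run (4,2), next='.' -> no flip
Dir N: opp run (4,3) (3,3) capped by B -> flip
Dir NE: first cell 'B' (not opp) -> no flip
Dir W: first cell '.' (not opp) -> no flip
Dir E: first cell '.' (not opp) -> no flip
Dir SW: first cell '.' (not opp) -> no flip
Dir S: first cell '.' (not opp) -> no flip
Dir SE: first cell '.' (not opp) -> no flip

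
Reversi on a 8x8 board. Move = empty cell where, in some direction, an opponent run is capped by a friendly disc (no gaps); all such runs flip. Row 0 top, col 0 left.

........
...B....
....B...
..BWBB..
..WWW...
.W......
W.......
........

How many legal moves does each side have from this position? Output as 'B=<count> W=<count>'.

-- B to move --
(2,2): no bracket -> illegal
(2,3): no bracket -> illegal
(3,1): no bracket -> illegal
(4,0): no bracket -> illegal
(4,1): no bracket -> illegal
(4,5): no bracket -> illegal
(5,0): no bracket -> illegal
(5,2): flips 2 -> legal
(5,3): flips 1 -> legal
(5,4): flips 2 -> legal
(5,5): no bracket -> illegal
(6,1): no bracket -> illegal
(6,2): no bracket -> illegal
(7,0): no bracket -> illegal
(7,1): no bracket -> illegal
B mobility = 3
-- W to move --
(0,2): no bracket -> illegal
(0,3): no bracket -> illegal
(0,4): no bracket -> illegal
(1,2): no bracket -> illegal
(1,4): flips 2 -> legal
(1,5): flips 1 -> legal
(2,1): flips 1 -> legal
(2,2): flips 1 -> legal
(2,3): no bracket -> illegal
(2,5): flips 1 -> legal
(2,6): flips 1 -> legal
(3,1): flips 1 -> legal
(3,6): flips 2 -> legal
(4,1): no bracket -> illegal
(4,5): no bracket -> illegal
(4,6): no bracket -> illegal
W mobility = 8

Answer: B=3 W=8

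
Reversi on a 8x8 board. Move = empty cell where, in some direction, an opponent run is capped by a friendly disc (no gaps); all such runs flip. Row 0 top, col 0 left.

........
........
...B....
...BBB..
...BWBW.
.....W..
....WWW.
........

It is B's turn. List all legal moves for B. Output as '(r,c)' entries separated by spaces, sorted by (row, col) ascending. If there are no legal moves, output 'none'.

(3,6): no bracket -> illegal
(3,7): no bracket -> illegal
(4,7): flips 1 -> legal
(5,3): flips 1 -> legal
(5,4): flips 1 -> legal
(5,6): no bracket -> illegal
(5,7): flips 1 -> legal
(6,3): no bracket -> illegal
(6,7): no bracket -> illegal
(7,3): no bracket -> illegal
(7,4): no bracket -> illegal
(7,5): flips 2 -> legal
(7,6): no bracket -> illegal
(7,7): flips 3 -> legal

Answer: (4,7) (5,3) (5,4) (5,7) (7,5) (7,7)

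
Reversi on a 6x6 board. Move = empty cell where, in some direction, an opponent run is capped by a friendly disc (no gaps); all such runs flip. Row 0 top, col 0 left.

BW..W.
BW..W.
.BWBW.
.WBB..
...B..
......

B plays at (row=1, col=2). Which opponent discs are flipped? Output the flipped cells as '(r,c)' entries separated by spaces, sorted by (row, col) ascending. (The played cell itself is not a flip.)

Answer: (1,1) (2,2)

Derivation:
Dir NW: opp run (0,1), next=edge -> no flip
Dir N: first cell '.' (not opp) -> no flip
Dir NE: first cell '.' (not opp) -> no flip
Dir W: opp run (1,1) capped by B -> flip
Dir E: first cell '.' (not opp) -> no flip
Dir SW: first cell 'B' (not opp) -> no flip
Dir S: opp run (2,2) capped by B -> flip
Dir SE: first cell 'B' (not opp) -> no flip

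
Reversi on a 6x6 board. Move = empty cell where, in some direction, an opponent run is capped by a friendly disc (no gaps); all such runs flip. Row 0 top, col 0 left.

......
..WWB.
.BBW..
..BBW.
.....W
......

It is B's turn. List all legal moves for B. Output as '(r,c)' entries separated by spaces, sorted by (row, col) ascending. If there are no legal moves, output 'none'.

(0,1): no bracket -> illegal
(0,2): flips 1 -> legal
(0,3): flips 3 -> legal
(0,4): flips 1 -> legal
(1,1): flips 2 -> legal
(2,4): flips 1 -> legal
(2,5): no bracket -> illegal
(3,5): flips 1 -> legal
(4,3): no bracket -> illegal
(4,4): no bracket -> illegal
(5,4): no bracket -> illegal
(5,5): no bracket -> illegal

Answer: (0,2) (0,3) (0,4) (1,1) (2,4) (3,5)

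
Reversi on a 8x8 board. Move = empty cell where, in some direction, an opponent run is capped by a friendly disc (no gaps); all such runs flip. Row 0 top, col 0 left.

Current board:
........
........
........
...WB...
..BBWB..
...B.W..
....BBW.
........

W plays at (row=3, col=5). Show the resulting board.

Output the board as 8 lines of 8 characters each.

Answer: ........
........
........
...WWW..
..BBWW..
...B.W..
....BBW.
........

Derivation:
Place W at (3,5); scan 8 dirs for brackets.
Dir NW: first cell '.' (not opp) -> no flip
Dir N: first cell '.' (not opp) -> no flip
Dir NE: first cell '.' (not opp) -> no flip
Dir W: opp run (3,4) capped by W -> flip
Dir E: first cell '.' (not opp) -> no flip
Dir SW: first cell 'W' (not opp) -> no flip
Dir S: opp run (4,5) capped by W -> flip
Dir SE: first cell '.' (not opp) -> no flip
All flips: (3,4) (4,5)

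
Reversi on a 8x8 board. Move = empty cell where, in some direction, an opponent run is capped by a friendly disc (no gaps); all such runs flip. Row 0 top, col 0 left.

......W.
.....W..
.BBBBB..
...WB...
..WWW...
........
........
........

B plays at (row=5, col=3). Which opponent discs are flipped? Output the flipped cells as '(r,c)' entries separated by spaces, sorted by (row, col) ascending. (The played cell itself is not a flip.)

Answer: (3,3) (4,3)

Derivation:
Dir NW: opp run (4,2), next='.' -> no flip
Dir N: opp run (4,3) (3,3) capped by B -> flip
Dir NE: opp run (4,4), next='.' -> no flip
Dir W: first cell '.' (not opp) -> no flip
Dir E: first cell '.' (not opp) -> no flip
Dir SW: first cell '.' (not opp) -> no flip
Dir S: first cell '.' (not opp) -> no flip
Dir SE: first cell '.' (not opp) -> no flip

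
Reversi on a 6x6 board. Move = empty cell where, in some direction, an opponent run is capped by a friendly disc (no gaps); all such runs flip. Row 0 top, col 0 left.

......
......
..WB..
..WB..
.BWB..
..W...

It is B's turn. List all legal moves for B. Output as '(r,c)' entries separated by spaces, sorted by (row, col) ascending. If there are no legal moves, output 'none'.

(1,1): flips 1 -> legal
(1,2): no bracket -> illegal
(1,3): no bracket -> illegal
(2,1): flips 2 -> legal
(3,1): flips 1 -> legal
(5,1): flips 1 -> legal
(5,3): no bracket -> illegal

Answer: (1,1) (2,1) (3,1) (5,1)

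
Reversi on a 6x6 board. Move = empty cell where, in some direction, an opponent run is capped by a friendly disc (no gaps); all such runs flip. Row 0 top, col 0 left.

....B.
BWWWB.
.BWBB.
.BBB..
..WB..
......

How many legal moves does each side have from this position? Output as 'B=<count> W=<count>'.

Answer: B=8 W=10

Derivation:
-- B to move --
(0,0): flips 2 -> legal
(0,1): flips 2 -> legal
(0,2): flips 3 -> legal
(0,3): flips 2 -> legal
(2,0): no bracket -> illegal
(4,1): flips 1 -> legal
(5,1): flips 1 -> legal
(5,2): flips 1 -> legal
(5,3): flips 1 -> legal
B mobility = 8
-- W to move --
(0,0): no bracket -> illegal
(0,1): no bracket -> illegal
(0,3): no bracket -> illegal
(0,5): no bracket -> illegal
(1,5): flips 3 -> legal
(2,0): flips 2 -> legal
(2,5): flips 2 -> legal
(3,0): flips 1 -> legal
(3,4): flips 1 -> legal
(3,5): flips 1 -> legal
(4,0): flips 1 -> legal
(4,1): flips 2 -> legal
(4,4): flips 2 -> legal
(5,2): no bracket -> illegal
(5,3): flips 3 -> legal
(5,4): no bracket -> illegal
W mobility = 10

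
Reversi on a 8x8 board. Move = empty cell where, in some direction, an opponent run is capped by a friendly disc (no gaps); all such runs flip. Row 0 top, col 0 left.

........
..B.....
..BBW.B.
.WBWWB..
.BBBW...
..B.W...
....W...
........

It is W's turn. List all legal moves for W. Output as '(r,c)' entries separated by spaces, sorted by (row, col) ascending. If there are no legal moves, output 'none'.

Answer: (0,1) (1,1) (1,3) (1,7) (2,1) (3,6) (4,0) (4,6) (5,1) (5,3) (6,1)

Derivation:
(0,1): flips 2 -> legal
(0,2): no bracket -> illegal
(0,3): no bracket -> illegal
(1,1): flips 1 -> legal
(1,3): flips 2 -> legal
(1,4): no bracket -> illegal
(1,5): no bracket -> illegal
(1,6): no bracket -> illegal
(1,7): flips 2 -> legal
(2,1): flips 4 -> legal
(2,5): no bracket -> illegal
(2,7): no bracket -> illegal
(3,0): no bracket -> illegal
(3,6): flips 1 -> legal
(3,7): no bracket -> illegal
(4,0): flips 3 -> legal
(4,5): no bracket -> illegal
(4,6): flips 1 -> legal
(5,0): no bracket -> illegal
(5,1): flips 2 -> legal
(5,3): flips 2 -> legal
(6,1): flips 2 -> legal
(6,2): no bracket -> illegal
(6,3): no bracket -> illegal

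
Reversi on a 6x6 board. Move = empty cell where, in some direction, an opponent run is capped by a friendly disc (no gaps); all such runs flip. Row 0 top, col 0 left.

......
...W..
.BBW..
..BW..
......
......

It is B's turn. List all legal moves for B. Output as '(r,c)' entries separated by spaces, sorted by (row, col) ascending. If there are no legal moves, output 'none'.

(0,2): no bracket -> illegal
(0,3): no bracket -> illegal
(0,4): flips 1 -> legal
(1,2): no bracket -> illegal
(1,4): flips 1 -> legal
(2,4): flips 1 -> legal
(3,4): flips 1 -> legal
(4,2): no bracket -> illegal
(4,3): no bracket -> illegal
(4,4): flips 1 -> legal

Answer: (0,4) (1,4) (2,4) (3,4) (4,4)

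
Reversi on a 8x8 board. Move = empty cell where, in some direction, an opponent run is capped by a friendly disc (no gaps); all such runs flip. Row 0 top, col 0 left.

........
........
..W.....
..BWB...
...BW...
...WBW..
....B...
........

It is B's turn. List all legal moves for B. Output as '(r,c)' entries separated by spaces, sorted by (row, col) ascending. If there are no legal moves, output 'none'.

Answer: (1,2) (2,3) (4,2) (4,5) (4,6) (5,2) (5,6) (6,3)

Derivation:
(1,1): no bracket -> illegal
(1,2): flips 1 -> legal
(1,3): no bracket -> illegal
(2,1): no bracket -> illegal
(2,3): flips 1 -> legal
(2,4): no bracket -> illegal
(3,1): no bracket -> illegal
(3,5): no bracket -> illegal
(4,2): flips 1 -> legal
(4,5): flips 1 -> legal
(4,6): flips 1 -> legal
(5,2): flips 1 -> legal
(5,6): flips 1 -> legal
(6,2): no bracket -> illegal
(6,3): flips 1 -> legal
(6,5): no bracket -> illegal
(6,6): no bracket -> illegal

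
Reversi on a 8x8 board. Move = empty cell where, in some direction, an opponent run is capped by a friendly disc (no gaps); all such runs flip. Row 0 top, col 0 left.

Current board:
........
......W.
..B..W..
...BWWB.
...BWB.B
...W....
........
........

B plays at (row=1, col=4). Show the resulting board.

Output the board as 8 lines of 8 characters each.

Place B at (1,4); scan 8 dirs for brackets.
Dir NW: first cell '.' (not opp) -> no flip
Dir N: first cell '.' (not opp) -> no flip
Dir NE: first cell '.' (not opp) -> no flip
Dir W: first cell '.' (not opp) -> no flip
Dir E: first cell '.' (not opp) -> no flip
Dir SW: first cell '.' (not opp) -> no flip
Dir S: first cell '.' (not opp) -> no flip
Dir SE: opp run (2,5) capped by B -> flip
All flips: (2,5)

Answer: ........
....B.W.
..B..B..
...BWWB.
...BWB.B
...W....
........
........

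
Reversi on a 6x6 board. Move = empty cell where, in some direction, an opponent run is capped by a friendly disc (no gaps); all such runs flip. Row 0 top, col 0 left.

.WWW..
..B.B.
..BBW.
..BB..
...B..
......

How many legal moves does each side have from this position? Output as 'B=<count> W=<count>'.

Answer: B=3 W=5

Derivation:
-- B to move --
(0,0): no bracket -> illegal
(0,4): no bracket -> illegal
(1,0): no bracket -> illegal
(1,1): no bracket -> illegal
(1,3): no bracket -> illegal
(1,5): flips 1 -> legal
(2,5): flips 1 -> legal
(3,4): flips 1 -> legal
(3,5): no bracket -> illegal
B mobility = 3
-- W to move --
(0,4): flips 1 -> legal
(0,5): no bracket -> illegal
(1,1): no bracket -> illegal
(1,3): no bracket -> illegal
(1,5): no bracket -> illegal
(2,1): flips 3 -> legal
(2,5): flips 1 -> legal
(3,1): no bracket -> illegal
(3,4): flips 2 -> legal
(4,1): no bracket -> illegal
(4,2): flips 4 -> legal
(4,4): no bracket -> illegal
(5,2): no bracket -> illegal
(5,3): no bracket -> illegal
(5,4): no bracket -> illegal
W mobility = 5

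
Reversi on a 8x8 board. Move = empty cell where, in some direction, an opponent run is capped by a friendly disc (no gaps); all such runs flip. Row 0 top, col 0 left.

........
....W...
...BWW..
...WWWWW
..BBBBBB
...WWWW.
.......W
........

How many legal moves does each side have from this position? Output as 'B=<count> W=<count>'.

-- B to move --
(0,3): flips 3 -> legal
(0,4): flips 3 -> legal
(0,5): flips 1 -> legal
(1,3): flips 2 -> legal
(1,5): flips 4 -> legal
(1,6): flips 2 -> legal
(2,2): flips 1 -> legal
(2,6): flips 4 -> legal
(2,7): flips 2 -> legal
(3,2): no bracket -> illegal
(5,2): no bracket -> illegal
(5,7): no bracket -> illegal
(6,2): flips 1 -> legal
(6,3): flips 2 -> legal
(6,4): flips 3 -> legal
(6,5): flips 3 -> legal
(6,6): flips 2 -> legal
(7,6): no bracket -> illegal
(7,7): no bracket -> illegal
B mobility = 14
-- W to move --
(1,2): flips 1 -> legal
(1,3): flips 1 -> legal
(2,2): flips 1 -> legal
(3,1): flips 1 -> legal
(3,2): flips 2 -> legal
(4,1): no bracket -> illegal
(5,1): flips 1 -> legal
(5,2): flips 1 -> legal
(5,7): flips 2 -> legal
W mobility = 8

Answer: B=14 W=8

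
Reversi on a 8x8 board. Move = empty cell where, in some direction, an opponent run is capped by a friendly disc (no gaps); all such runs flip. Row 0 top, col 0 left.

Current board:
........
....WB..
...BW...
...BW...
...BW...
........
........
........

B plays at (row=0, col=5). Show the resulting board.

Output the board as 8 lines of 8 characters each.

Answer: .....B..
....BB..
...BW...
...BW...
...BW...
........
........
........

Derivation:
Place B at (0,5); scan 8 dirs for brackets.
Dir NW: edge -> no flip
Dir N: edge -> no flip
Dir NE: edge -> no flip
Dir W: first cell '.' (not opp) -> no flip
Dir E: first cell '.' (not opp) -> no flip
Dir SW: opp run (1,4) capped by B -> flip
Dir S: first cell 'B' (not opp) -> no flip
Dir SE: first cell '.' (not opp) -> no flip
All flips: (1,4)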